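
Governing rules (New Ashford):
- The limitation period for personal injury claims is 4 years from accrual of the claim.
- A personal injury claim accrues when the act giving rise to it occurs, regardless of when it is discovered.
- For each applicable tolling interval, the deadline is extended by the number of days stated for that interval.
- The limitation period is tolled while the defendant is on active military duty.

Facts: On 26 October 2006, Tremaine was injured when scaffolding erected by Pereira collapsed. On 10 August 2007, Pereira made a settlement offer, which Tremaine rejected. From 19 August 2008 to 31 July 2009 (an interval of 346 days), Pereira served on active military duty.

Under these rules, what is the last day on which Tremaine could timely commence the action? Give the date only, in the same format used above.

7 October 2011

The claim accrued on 26 October 2006, the date of the act.
The untolled deadline — 4 years after 26 October 2006 — is 26 October 2010.
The defendant's active military service from 19 August 2008 to 31 July 2009 tolled the period for 346 days, extending the deadline to 7 October 2011.
Nothing else in the chronology tolls or restarts the period.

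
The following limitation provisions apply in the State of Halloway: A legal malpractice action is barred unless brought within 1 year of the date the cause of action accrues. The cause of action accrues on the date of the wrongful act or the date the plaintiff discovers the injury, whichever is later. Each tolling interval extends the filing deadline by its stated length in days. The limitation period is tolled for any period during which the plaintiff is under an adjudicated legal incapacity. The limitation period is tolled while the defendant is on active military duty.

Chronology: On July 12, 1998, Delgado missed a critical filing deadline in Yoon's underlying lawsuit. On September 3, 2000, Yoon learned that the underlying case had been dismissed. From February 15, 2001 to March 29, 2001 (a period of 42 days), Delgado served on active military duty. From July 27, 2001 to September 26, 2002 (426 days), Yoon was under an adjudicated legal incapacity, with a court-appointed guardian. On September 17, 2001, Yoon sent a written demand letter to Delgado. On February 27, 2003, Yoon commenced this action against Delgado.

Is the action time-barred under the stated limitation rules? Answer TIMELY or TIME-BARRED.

TIME-BARRED

Taking the later of the act (July 12, 1998) and discovery (September 3, 2000), the claim accrued on September 3, 2000.
The untolled deadline — 1 year after September 3, 2000 — is September 3, 2001.
Because the defendant's active military service ran from February 15, 2001 to March 29, 2001, the deadline is extended by 42 days to October 15, 2001.
The plaintiff's legal incapacity from July 27, 2001 to September 26, 2002 tolled the period for 426 days, extending the deadline to December 15, 2002.
None of the other events listed affects the running of the period under the stated rules.
The February 27, 2003 filing falls after the December 15, 2002 deadline; the claim is time-barred.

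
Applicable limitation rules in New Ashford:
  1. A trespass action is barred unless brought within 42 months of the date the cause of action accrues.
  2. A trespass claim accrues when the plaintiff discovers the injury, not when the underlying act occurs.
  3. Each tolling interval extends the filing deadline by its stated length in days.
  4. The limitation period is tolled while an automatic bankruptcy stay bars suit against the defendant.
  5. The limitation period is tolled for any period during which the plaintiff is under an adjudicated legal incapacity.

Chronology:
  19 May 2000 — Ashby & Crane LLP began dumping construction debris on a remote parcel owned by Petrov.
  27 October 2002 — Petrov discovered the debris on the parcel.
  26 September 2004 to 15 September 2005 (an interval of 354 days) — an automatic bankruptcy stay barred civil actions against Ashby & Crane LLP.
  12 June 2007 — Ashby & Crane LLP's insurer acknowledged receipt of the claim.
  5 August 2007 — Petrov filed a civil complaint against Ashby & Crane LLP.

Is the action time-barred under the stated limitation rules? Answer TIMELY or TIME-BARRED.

The claim did not accrue until Petrov discovered the injury on 27 October 2002; the 19 May 2000 act date does not start the clock under the stated rule.
42 months from 27 October 2002 is 27 April 2006.
The period was tolled for 354 days by the automatic bankruptcy stay (26 September 2004 to 15 September 2005), pushing the deadline to 16 April 2007.
The other events in the timeline have no effect on the limitation period under the stated rules.
Filing on 5 August 2007 missed the 16 April 2007 deadline — the action is time-barred.

TIME-BARRED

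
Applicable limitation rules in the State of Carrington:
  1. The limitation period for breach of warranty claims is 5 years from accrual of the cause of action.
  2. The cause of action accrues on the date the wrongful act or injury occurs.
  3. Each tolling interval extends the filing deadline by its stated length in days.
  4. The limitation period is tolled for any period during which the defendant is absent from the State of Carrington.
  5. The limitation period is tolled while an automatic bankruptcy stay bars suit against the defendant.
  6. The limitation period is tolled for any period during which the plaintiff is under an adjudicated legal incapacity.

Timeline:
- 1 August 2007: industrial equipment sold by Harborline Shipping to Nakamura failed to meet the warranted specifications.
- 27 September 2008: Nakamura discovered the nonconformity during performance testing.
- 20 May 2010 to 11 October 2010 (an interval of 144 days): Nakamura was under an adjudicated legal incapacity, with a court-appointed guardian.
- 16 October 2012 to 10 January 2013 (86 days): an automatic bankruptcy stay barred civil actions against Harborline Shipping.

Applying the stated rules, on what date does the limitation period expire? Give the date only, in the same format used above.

The claim accrued on 1 August 2007, when the wrongful act occurred; under the stated occurrence rule the 27 September 2008 discovery does not delay accrual.
The untolled deadline — 5 years after 1 August 2007 — is 1 August 2012.
The plaintiff's legal incapacity from 20 May 2010 to 11 October 2010 tolled the period for 144 days, extending the deadline to 23 December 2012.
The automatic bankruptcy stay from 16 October 2012 to 10 January 2013 tolled the period for 86 days, extending the deadline to 19 March 2013.

19 March 2013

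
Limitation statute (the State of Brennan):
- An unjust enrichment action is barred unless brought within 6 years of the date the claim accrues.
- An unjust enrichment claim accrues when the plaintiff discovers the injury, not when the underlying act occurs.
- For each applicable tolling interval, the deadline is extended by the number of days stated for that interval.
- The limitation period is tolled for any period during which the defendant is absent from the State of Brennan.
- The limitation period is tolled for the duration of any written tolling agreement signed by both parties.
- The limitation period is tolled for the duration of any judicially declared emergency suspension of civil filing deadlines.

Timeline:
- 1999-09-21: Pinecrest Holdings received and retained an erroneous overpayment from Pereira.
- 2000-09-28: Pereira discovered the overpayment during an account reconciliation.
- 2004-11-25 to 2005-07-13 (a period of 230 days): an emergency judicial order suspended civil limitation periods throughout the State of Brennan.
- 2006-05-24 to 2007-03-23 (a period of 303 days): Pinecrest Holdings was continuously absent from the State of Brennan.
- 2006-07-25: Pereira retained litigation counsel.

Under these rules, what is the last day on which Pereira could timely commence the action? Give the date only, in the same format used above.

Under the discovery rule, the claim accrued on 2000-09-28, when Pereira discovered the injury — not on the 1999-09-21 date of the underlying act.
The untolled deadline — 6 years after 2000-09-28 — is 2006-09-28.
The emergency suspension of filing deadlines from 2004-11-25 to 2005-07-13 tolled the period for 230 days, extending the deadline to 2007-05-16.
Because the defendant's absence from the jurisdiction ran from 2006-05-24 to 2007-03-23, the deadline is extended by 303 days to 2008-03-14.
The other events in the timeline have no effect on the limitation period under the stated rules.

2008-03-14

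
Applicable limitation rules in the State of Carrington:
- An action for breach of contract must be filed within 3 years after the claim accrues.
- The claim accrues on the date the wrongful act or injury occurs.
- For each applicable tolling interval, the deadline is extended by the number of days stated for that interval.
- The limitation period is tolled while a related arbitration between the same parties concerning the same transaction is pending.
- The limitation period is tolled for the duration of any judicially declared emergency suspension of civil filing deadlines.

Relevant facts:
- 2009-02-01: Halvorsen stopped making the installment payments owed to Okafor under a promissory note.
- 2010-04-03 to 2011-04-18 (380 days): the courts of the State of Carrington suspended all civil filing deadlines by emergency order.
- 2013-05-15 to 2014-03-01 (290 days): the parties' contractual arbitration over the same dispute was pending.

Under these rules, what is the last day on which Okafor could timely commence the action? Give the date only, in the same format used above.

The claim accrued on 2009-02-01, the date of the act.
Adding the 3 years base period to 2009-02-01 gives a deadline of 2012-02-01, before any tolling.
The emergency suspension of filing deadlines from 2010-04-03 to 2011-04-18 tolled the period for 380 days, extending the deadline to 2013-02-15.
The pending related arbitration starting 2013-05-15 came too late — the period had run on 2013-02-15 — and so does not extend the deadline.

2013-02-15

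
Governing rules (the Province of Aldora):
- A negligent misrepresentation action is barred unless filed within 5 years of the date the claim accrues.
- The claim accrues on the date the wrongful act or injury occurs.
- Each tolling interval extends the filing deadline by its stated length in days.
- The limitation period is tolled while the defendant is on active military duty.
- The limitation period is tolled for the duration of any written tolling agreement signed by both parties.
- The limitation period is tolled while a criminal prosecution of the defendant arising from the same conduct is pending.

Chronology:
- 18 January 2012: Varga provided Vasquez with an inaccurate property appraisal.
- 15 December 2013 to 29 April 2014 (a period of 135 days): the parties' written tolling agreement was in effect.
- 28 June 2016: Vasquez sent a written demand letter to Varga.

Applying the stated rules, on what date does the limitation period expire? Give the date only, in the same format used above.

2 June 2017

The limitation period began to run on 18 January 2012.
The untolled deadline — 5 years after 18 January 2012 — is 18 January 2017.
The written tolling agreement from 15 December 2013 to 29 April 2014 tolled the period for 135 days, extending the deadline to 2 June 2017.
None of the other events listed affects the running of the period under the stated rules.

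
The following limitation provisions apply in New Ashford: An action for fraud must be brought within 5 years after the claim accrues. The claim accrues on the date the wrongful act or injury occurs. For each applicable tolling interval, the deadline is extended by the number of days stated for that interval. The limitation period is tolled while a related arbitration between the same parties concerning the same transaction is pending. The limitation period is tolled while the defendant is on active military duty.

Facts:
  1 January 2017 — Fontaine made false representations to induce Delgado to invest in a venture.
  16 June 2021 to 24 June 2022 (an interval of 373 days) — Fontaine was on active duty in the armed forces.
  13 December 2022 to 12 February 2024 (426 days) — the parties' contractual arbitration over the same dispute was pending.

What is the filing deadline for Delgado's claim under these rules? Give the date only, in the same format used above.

The limitation period began to run on 1 January 2017.
The untolled deadline — 5 years after 1 January 2017 — is 1 January 2022.
The period was tolled for 373 days by the defendant's active military service (16 June 2021 to 24 June 2022), pushing the deadline to 9 January 2023.
The pending related arbitration from 13 December 2022 to 12 February 2024 tolled the period for 426 days, extending the deadline to 10 March 2024.

10 March 2024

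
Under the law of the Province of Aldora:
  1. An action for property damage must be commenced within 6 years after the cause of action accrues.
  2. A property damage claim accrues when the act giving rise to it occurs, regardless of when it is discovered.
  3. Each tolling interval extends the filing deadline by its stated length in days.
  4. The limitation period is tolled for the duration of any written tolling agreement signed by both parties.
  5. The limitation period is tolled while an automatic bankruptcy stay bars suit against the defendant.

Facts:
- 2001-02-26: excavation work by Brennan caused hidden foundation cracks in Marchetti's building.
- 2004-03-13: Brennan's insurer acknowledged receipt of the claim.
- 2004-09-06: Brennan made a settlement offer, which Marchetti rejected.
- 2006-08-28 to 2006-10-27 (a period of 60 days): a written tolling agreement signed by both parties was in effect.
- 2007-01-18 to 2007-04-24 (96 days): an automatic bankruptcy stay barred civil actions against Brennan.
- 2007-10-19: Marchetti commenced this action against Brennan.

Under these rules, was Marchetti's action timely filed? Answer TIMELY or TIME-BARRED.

The claim accrued on 2001-02-26, when the wrongful act occurred.
The untolled deadline — 6 years after 2001-02-26 — is 2007-02-26.
Because the written tolling agreement ran from 2006-08-28 to 2006-10-27, the deadline is extended by 60 days to 2007-04-27.
The period was tolled for 96 days by the automatic bankruptcy stay (2007-01-18 to 2007-04-24), pushing the deadline to 2007-08-01.
None of the other events listed affects the running of the period under the stated rules.
The 2007-10-19 filing falls after the 2007-08-01 deadline; the claim is time-barred.

TIME-BARRED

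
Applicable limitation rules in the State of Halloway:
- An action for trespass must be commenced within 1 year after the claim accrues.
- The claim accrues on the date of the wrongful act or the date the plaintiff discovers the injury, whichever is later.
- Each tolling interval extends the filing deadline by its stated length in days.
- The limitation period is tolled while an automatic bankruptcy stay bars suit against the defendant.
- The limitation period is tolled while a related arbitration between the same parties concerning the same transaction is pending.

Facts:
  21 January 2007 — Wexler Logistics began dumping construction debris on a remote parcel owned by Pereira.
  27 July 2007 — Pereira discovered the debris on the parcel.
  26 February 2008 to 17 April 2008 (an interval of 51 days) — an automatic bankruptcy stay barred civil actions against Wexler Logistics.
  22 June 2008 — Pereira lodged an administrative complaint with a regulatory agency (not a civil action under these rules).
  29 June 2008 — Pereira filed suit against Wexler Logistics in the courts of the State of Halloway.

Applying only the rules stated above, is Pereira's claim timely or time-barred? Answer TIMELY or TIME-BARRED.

Taking the later of the act (21 January 2007) and discovery (27 July 2007), the claim accrued on 27 July 2007.
1 year from 27 July 2007 is 27 July 2008.
Because the automatic bankruptcy stay ran from 26 February 2008 to 17 April 2008, the deadline is extended by 51 days to 16 September 2008.
The other events in the timeline have no effect on the limitation period under the stated rules.
Filing on 29 June 2008 beat the 16 September 2008 deadline — the action is timely.

TIMELY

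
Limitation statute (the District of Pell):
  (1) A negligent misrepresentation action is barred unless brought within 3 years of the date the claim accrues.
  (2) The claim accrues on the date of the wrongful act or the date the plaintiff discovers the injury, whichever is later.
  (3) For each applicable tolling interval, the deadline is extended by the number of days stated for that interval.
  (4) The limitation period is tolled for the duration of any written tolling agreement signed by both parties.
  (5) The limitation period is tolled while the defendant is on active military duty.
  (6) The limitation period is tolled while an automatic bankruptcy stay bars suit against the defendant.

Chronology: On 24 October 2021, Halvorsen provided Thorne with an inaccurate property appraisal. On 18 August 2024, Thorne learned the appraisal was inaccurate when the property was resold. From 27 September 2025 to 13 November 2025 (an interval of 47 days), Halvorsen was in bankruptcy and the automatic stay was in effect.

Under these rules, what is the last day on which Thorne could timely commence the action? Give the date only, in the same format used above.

Because discovery on 18 August 2024 post-dates the 24 October 2021 act, accrual under the later-of rule falls on 18 August 2024.
3 years from 18 August 2024 is 18 August 2027.
The automatic bankruptcy stay from 27 September 2025 to 13 November 2025 tolled the period for 47 days, extending the deadline to 4 October 2027.

4 October 2027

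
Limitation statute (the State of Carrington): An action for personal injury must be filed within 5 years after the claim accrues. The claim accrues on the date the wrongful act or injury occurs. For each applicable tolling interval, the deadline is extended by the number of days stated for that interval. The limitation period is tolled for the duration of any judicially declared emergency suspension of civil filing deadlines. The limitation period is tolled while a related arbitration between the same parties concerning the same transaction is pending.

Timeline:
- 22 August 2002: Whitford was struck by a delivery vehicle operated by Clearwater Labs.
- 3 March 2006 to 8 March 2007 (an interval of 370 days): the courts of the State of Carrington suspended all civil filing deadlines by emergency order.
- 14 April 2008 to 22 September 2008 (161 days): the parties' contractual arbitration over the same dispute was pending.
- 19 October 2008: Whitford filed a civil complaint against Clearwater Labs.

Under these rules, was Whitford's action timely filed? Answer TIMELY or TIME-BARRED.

The claim accrued on 22 August 2002, when the wrongful act occurred.
Adding the 5 years base period to 22 August 2002 gives a deadline of 22 August 2007, before any tolling.
Because the emergency suspension of filing deadlines ran from 3 March 2006 to 8 March 2007, the deadline is extended by 370 days to 26 August 2008.
The period was tolled for 161 days by the pending related arbitration (14 April 2008 to 22 September 2008), pushing the deadline to 3 February 2009.
Whitford filed on 19 October 2008, before the 3 February 2009 deadline, so the action is timely.

TIMELY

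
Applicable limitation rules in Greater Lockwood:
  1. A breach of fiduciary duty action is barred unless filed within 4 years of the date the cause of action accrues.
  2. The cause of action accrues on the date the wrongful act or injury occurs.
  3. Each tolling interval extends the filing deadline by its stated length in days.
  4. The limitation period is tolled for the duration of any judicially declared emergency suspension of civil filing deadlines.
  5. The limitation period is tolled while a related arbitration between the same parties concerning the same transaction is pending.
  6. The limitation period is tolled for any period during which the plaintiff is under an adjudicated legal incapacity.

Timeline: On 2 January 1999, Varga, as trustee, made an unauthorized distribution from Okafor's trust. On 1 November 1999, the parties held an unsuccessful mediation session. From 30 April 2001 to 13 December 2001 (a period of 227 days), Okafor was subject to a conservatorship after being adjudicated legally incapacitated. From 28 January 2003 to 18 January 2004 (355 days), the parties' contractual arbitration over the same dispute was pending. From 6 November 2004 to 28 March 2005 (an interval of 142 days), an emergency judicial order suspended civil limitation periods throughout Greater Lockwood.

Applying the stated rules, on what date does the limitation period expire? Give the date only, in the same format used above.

The limitation period began to run on 2 January 1999.
The untolled deadline — 4 years after 2 January 1999 — is 2 January 2003.
Because the plaintiff's legal incapacity ran from 30 April 2001 to 13 December 2001, the deadline is extended by 227 days to 17 August 2003.
The period was tolled for 355 days by the pending related arbitration (28 January 2003 to 18 January 2004), pushing the deadline to 6 August 2004.
By the time the emergency suspension of filing deadlines began on 6 November 2004, the limitation period had already expired on 6 August 2004; that interval cannot revive it.
Nothing else in the chronology tolls or restarts the period.

6 August 2004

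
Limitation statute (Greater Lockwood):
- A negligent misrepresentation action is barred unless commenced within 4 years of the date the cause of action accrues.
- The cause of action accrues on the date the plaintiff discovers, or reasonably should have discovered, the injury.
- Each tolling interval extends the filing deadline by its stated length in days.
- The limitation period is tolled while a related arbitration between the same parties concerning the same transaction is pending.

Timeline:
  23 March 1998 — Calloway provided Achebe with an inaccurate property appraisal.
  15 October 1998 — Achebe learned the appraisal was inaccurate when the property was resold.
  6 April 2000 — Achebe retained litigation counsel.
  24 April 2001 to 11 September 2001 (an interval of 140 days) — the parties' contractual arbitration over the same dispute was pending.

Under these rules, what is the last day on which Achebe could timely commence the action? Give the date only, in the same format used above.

4 March 2003

Accrual is tied to discovery, so the period began on 15 October 1998 rather than on 23 March 1998 when the act occurred.
4 years from 15 October 1998 is 15 October 2002.
Because the pending related arbitration ran from 24 April 2001 to 11 September 2001, the deadline is extended by 140 days to 4 March 2003.
The other events in the timeline have no effect on the limitation period under the stated rules.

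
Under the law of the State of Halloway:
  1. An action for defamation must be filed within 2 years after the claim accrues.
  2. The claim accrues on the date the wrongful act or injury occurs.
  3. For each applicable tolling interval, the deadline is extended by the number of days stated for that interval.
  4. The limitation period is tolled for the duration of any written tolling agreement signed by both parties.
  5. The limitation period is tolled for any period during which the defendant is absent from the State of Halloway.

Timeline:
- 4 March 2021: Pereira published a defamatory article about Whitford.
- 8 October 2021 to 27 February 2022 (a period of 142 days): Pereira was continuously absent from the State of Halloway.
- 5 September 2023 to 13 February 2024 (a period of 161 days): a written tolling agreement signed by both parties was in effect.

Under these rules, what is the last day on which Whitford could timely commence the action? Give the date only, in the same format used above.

The limitation period began to run on 4 March 2021.
The untolled deadline — 2 years after 4 March 2021 — is 4 March 2023.
Because the defendant's absence from the jurisdiction ran from 8 October 2021 to 27 February 2022, the deadline is extended by 142 days to 24 July 2023.
The written tolling agreement from 5 September 2023 to 13 February 2024 began after the period had already run on 24 July 2023, so it has no tolling effect.

24 July 2023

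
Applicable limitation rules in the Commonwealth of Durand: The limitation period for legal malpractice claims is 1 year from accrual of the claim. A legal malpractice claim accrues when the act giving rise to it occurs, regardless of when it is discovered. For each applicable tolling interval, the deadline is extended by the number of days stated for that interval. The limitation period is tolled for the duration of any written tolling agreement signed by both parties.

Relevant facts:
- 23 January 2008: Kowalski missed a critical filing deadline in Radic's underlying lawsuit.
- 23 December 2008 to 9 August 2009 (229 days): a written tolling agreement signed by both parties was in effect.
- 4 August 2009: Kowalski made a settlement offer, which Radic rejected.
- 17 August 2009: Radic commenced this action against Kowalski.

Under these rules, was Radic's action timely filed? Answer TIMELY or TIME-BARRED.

The claim accrued on 23 January 2008, the date of the act.
Adding the 1 year base period to 23 January 2008 gives a deadline of 23 January 2009, before any tolling.
The written tolling agreement from 23 December 2008 to 9 August 2009 tolled the period for 229 days, extending the deadline to 9 September 2009.
Nothing else in the chronology tolls or restarts the period.
The 17 August 2009 filing precedes the 9 September 2009 deadline; the claim is timely.

TIMELY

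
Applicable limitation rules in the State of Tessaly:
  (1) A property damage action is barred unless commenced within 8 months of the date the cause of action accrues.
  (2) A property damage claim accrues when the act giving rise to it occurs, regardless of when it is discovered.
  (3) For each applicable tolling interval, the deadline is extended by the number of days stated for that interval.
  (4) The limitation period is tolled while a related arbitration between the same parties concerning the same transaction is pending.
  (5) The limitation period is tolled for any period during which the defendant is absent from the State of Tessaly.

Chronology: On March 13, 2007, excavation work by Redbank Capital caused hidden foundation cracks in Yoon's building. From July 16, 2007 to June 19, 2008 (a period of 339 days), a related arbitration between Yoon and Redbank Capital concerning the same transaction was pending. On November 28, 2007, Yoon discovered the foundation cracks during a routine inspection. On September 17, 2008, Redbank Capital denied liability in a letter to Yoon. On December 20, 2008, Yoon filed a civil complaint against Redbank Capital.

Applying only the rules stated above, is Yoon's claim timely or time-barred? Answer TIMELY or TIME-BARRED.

TIME-BARRED

The claim accrued on March 13, 2007, when the wrongful act occurred; under the stated occurrence rule the November 28, 2007 discovery does not delay accrual.
The untolled deadline — 8 months after March 13, 2007 — is November 13, 2007.
The period was tolled for 339 days by the pending related arbitration (July 16, 2007 to June 19, 2008), pushing the deadline to October 17, 2008.
None of the other events listed affects the running of the period under the stated rules.
Yoon filed on December 20, 2008, after the October 17, 2008 deadline, so the action is time-barred.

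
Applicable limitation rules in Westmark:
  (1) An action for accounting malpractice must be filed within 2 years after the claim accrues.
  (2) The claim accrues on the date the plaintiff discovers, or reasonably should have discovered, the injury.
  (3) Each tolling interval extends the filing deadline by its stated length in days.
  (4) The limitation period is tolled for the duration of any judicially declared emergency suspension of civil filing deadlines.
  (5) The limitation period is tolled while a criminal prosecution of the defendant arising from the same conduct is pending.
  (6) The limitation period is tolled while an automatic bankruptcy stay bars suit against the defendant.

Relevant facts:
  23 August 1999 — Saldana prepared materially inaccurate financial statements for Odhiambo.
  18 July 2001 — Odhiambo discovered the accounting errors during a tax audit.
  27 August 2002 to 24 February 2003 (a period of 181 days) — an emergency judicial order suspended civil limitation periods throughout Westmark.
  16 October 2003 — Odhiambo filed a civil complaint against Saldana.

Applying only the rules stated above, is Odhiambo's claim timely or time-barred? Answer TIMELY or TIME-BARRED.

Under the discovery rule, the claim accrued on 18 July 2001, when Odhiambo discovered the injury — not on the 23 August 1999 date of the underlying act.
2 years from 18 July 2001 is 18 July 2003.
Because the emergency suspension of filing deadlines ran from 27 August 2002 to 24 February 2003, the deadline is extended by 181 days to 15 January 2004.
Filing on 16 October 2003 beat the 15 January 2004 deadline — the action is timely.

TIMELY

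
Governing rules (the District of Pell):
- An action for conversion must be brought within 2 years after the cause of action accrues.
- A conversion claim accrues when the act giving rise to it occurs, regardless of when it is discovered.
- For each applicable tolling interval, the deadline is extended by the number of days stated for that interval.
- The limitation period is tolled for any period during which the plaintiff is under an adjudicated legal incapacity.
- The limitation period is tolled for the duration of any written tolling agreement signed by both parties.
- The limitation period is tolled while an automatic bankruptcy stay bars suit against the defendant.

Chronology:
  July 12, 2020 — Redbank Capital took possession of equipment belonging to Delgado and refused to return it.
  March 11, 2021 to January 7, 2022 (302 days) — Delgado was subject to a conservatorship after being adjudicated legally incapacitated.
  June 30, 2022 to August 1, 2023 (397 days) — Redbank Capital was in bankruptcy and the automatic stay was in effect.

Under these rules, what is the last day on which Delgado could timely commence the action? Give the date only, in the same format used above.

June 10, 2024

The claim accrued on July 12, 2020, when the wrongful act occurred.
The untolled deadline — 2 years after July 12, 2020 — is July 12, 2022.
The plaintiff's legal incapacity from March 11, 2021 to January 7, 2022 tolled the period for 302 days, extending the deadline to May 10, 2023.
The period was tolled for 397 days by the automatic bankruptcy stay (June 30, 2022 to August 1, 2023), pushing the deadline to June 10, 2024.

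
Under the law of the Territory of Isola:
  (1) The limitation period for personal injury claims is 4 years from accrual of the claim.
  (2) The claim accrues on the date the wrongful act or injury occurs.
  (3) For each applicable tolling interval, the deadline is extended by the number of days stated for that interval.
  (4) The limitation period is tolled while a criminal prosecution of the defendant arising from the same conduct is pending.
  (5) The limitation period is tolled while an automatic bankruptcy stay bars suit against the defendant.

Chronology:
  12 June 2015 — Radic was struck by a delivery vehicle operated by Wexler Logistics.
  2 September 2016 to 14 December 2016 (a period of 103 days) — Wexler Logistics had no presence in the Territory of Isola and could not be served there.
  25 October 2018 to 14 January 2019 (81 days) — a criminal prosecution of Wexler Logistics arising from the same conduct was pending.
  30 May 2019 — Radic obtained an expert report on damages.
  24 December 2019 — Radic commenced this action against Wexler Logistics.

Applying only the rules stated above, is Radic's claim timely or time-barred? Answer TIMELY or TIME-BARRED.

TIME-BARRED

The limitation period began to run on 12 June 2015.
The untolled deadline — 4 years after 12 June 2015 — is 12 June 2019.
Because the pending criminal prosecution ran from 25 October 2018 to 14 January 2019, the deadline is extended by 81 days to 1 September 2019.
Although the defendant's absence ran from 2 September 2016 to 14 December 2016, the stated rules do not make that a tolling event, so it is disregarded.
Nothing else in the chronology tolls or restarts the period.
Radic filed on 24 December 2019, after the 1 September 2019 deadline, so the action is time-barred.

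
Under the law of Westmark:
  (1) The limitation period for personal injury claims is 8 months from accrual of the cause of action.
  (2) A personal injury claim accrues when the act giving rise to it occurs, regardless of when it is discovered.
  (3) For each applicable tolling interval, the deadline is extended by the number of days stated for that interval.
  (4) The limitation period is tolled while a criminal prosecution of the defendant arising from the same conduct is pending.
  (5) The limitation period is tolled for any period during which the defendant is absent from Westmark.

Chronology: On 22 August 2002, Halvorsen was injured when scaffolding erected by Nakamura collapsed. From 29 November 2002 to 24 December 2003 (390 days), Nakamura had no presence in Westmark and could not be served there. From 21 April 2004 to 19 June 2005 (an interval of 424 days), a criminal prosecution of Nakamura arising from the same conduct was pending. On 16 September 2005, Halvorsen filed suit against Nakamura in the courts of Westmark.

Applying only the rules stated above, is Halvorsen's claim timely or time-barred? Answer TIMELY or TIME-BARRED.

The claim accrued on 22 August 2002, when the wrongful act occurred.
Adding the 8 months base period to 22 August 2002 gives a deadline of 22 April 2003, before any tolling.
The period was tolled for 390 days by the defendant's absence from the jurisdiction (29 November 2002 to 24 December 2003), pushing the deadline to 16 May 2004.
The pending criminal prosecution from 21 April 2004 to 19 June 2005 tolled the period for 424 days, extending the deadline to 14 July 2005.
The 16 September 2005 filing falls after the 14 July 2005 deadline; the claim is time-barred.

TIME-BARRED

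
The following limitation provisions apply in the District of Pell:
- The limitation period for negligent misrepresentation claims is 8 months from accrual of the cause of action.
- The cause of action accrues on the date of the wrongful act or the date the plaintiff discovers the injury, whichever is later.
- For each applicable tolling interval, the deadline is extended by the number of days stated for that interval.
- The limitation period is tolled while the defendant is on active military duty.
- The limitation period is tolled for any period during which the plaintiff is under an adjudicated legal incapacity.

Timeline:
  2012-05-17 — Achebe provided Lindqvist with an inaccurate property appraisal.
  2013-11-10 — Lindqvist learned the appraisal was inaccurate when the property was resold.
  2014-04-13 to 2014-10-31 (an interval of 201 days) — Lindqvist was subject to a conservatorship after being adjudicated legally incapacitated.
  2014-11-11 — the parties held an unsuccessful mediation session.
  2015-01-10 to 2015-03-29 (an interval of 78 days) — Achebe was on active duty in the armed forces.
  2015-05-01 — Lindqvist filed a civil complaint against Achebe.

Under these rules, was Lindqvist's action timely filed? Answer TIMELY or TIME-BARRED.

Taking the later of the act (2012-05-17) and discovery (2013-11-10), the claim accrued on 2013-11-10.
Adding the 8 months base period to 2013-11-10 gives a deadline of 2014-07-10, before any tolling.
The period was tolled for 201 days by the plaintiff's legal incapacity (2014-04-13 to 2014-10-31), pushing the deadline to 2015-01-27.
The period was tolled for 78 days by the defendant's active military service (2015-01-10 to 2015-03-29), pushing the deadline to 2015-04-15.
Nothing else in the chronology tolls or restarts the period.
The 2015-05-01 filing falls after the 2015-04-15 deadline; the claim is time-barred.

TIME-BARRED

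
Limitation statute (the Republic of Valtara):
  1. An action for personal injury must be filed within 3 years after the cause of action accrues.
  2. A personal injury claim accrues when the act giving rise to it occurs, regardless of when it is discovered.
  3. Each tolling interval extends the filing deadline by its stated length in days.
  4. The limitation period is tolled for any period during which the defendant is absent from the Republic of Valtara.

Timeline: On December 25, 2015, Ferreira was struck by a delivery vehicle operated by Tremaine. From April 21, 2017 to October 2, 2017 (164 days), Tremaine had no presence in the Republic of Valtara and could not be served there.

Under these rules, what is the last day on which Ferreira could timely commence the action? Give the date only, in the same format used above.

June 7, 2019

The claim accrued on December 25, 2015, when the wrongful act occurred.
3 years from December 25, 2015 is December 25, 2018.
Because the defendant's absence from the jurisdiction ran from April 21, 2017 to October 2, 2017, the deadline is extended by 164 days to June 7, 2019.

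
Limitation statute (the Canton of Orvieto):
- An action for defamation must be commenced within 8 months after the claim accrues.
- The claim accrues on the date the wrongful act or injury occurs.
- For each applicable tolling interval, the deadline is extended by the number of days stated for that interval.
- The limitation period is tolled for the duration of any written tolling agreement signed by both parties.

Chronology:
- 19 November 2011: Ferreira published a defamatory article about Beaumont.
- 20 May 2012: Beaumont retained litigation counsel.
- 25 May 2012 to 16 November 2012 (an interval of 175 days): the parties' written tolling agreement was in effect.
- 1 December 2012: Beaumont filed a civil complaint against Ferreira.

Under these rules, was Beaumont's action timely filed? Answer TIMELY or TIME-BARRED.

TIMELY

The claim accrued on 19 November 2011, when the wrongful act occurred.
8 months from 19 November 2011 is 19 July 2012.
The period was tolled for 175 days by the written tolling agreement (25 May 2012 to 16 November 2012), pushing the deadline to 10 January 2013.
The other events in the timeline have no effect on the limitation period under the stated rules.
Beaumont filed on 1 December 2012, before the 10 January 2013 deadline, so the action is timely.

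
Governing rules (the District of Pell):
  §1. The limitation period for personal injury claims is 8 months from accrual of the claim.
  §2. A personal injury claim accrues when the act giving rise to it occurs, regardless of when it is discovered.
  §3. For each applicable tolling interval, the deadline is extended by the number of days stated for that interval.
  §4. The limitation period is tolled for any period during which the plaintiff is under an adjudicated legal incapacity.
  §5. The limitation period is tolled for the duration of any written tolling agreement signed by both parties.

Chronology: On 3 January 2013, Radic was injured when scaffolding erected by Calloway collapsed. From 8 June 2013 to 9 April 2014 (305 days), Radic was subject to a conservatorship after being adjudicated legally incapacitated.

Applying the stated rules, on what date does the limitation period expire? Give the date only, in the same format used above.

5 July 2014

The claim accrued on 3 January 2013, when the wrongful act occurred.
Adding the 8 months base period to 3 January 2013 gives a deadline of 3 September 2013, before any tolling.
Because the plaintiff's legal incapacity ran from 8 June 2013 to 9 April 2014, the deadline is extended by 305 days to 5 July 2014.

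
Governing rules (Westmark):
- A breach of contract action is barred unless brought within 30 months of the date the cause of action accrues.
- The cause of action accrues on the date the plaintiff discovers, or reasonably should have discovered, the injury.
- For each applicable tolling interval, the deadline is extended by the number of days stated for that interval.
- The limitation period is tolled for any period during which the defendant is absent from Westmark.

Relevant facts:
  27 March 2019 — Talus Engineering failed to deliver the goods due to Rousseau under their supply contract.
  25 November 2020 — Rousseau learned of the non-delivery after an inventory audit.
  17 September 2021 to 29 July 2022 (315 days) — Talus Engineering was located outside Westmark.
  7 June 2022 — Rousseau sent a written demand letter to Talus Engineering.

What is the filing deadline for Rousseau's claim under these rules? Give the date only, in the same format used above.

4 April 2024

The claim did not accrue until Rousseau discovered the injury on 25 November 2020; the 27 March 2019 act date does not start the clock under the stated rule.
The untolled deadline — 30 months after 25 November 2020 — is 25 May 2023.
Because the defendant's absence from the jurisdiction ran from 17 September 2021 to 29 July 2022, the deadline is extended by 315 days to 4 April 2024.
Nothing else in the chronology tolls or restarts the period.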